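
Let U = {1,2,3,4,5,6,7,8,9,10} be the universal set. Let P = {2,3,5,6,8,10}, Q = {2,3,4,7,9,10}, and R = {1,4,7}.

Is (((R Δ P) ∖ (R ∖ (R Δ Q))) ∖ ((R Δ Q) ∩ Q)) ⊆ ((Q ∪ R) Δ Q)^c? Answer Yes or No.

R Δ P = {1,2,3,4,5,6,7,8,10}
R Δ Q = {1,2,3,9,10}
R ∖ (R Δ Q) = {4,7}
(R Δ P) ∖ (R ∖ (R Δ Q)) = {1,2,3,5,6,8,10}
(R Δ Q) ∩ Q = {2,3,9,10}
((R Δ P) ∖ (R ∖ (R Δ Q))) ∖ ((R Δ Q) ∩ Q) = {1,5,6,8}
Q ∪ R = {1,2,3,4,7,9,10}
(Q ∪ R) Δ Q = {1}
((Q ∪ R) Δ Q)^c = {2,3,4,5,6,7,8,9,10}
1 ∈ ((R Δ P) ∖ (R ∖ (R Δ Q))) ∖ ((R Δ Q) ∩ Q) but 1 ∉ ((Q ∪ R) Δ Q)^c, so the inclusion fails.

No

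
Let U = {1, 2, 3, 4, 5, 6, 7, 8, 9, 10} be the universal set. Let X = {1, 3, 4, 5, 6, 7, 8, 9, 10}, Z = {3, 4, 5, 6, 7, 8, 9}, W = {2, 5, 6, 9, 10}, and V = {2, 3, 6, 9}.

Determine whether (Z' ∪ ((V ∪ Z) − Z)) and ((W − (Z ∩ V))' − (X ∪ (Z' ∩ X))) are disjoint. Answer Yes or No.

Z' = {1, 2, 10}
V ∪ Z = {2, 3, 4, 5, 6, 7, 8, 9}
(V ∪ Z) − Z = {2}
Z' ∪ ((V ∪ Z) − Z) = {1, 2, 10}
Z ∩ V = {3, 6, 9}
W − (Z ∩ V) = {2, 5, 10}
(W − (Z ∩ V))' = {1, 3, 4, 6, 7, 8, 9}
Z' ∩ X = {1, 10}
X ∪ (Z' ∩ X) = {1, 3, 4, 5, 6, 7, 8, 9, 10}
(W − (Z ∩ V))' − (X ∪ (Z' ∩ X)) = {}
{1, 2, 10} and {} share no elements.

Yes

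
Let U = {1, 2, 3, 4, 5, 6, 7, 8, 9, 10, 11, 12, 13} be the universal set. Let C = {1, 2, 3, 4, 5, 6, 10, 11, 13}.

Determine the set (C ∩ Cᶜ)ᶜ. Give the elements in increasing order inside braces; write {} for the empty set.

Cᶜ = {7, 8, 9, 12}
C ∩ Cᶜ = {}
(C ∩ Cᶜ)ᶜ = {1, 2, 3, 4, 5, 6, 7, 8, 9, 10, 11, 12, 13}

{1, 2, 3, 4, 5, 6, 7, 8, 9, 10, 11, 12, 13}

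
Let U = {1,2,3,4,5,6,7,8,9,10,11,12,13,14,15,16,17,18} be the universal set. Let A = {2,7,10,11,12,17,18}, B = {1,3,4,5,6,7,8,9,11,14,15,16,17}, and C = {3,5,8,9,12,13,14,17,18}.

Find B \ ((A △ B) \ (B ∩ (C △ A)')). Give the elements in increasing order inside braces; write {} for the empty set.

{1,4,6,7,11,15,16,17}

A △ B = {1,2,3,4,5,6,8,9,10,12,14,15,16,18}
C △ A = {2,3,5,7,8,9,10,11,13,14}
(C △ A)' = {1,4,6,12,15,16,17,18}
B ∩ (C △ A)' = {1,4,6,15,16,17}
(A △ B) \ (B ∩ (C △ A)') = {2,3,5,8,9,10,12,14,18}
B \ ((A △ B) \ (B ∩ (C △ A)')) = {1,4,6,7,11,15,16,17}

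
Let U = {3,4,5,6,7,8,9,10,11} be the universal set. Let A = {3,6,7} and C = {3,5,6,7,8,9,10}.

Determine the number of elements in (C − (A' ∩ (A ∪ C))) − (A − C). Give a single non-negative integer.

A' = {4,5,8,9,10,11}
A ∪ C = {3,5,6,7,8,9,10}
A' ∩ (A ∪ C) = {5,8,9,10}
C − (A' ∩ (A ∪ C)) = {3,6,7}
A − C = {}
(C − (A' ∩ (A ∪ C))) − (A − C) = {3,6,7}
|(C − (A' ∩ (A ∪ C))) − (A − C)| = 3

3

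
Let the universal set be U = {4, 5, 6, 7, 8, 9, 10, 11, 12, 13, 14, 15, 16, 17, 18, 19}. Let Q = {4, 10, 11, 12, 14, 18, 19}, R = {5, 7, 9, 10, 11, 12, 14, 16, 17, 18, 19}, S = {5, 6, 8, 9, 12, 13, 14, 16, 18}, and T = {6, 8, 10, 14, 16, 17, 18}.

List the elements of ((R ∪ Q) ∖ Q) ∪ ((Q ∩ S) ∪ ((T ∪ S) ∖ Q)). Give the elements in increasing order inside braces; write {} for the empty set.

R ∪ Q = {4, 5, 7, 9, 10, 11, 12, 14, 16, 17, 18, 19}
(R ∪ Q) ∖ Q = {5, 7, 9, 16, 17}
Q ∩ S = {12, 14, 18}
T ∪ S = {5, 6, 8, 9, 10, 12, 13, 14, 16, 17, 18}
(T ∪ S) ∖ Q = {5, 6, 8, 9, 13, 16, 17}
(Q ∩ S) ∪ ((T ∪ S) ∖ Q) = {5, 6, 8, 9, 12, 13, 14, 16, 17, 18}
((R ∪ Q) ∖ Q) ∪ ((Q ∩ S) ∪ ((T ∪ S) ∖ Q)) = {5, 6, 7, 8, 9, 12, 13, 14, 16, 17, 18}

{5, 6, 7, 8, 9, 12, 13, 14, 16, 17, 18}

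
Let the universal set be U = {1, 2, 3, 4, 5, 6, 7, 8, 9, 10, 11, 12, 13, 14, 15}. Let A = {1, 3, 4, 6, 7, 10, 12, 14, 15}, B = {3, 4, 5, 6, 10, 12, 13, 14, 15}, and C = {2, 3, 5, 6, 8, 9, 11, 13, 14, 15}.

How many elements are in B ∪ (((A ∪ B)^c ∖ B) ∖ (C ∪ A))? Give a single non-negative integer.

9

A ∪ B = {1, 3, 4, 5, 6, 7, 10, 12, 13, 14, 15}
(A ∪ B)^c = {2, 8, 9, 11}
(A ∪ B)^c ∖ B = {2, 8, 9, 11}
C ∪ A = {1, 2, 3, 4, 5, 6, 7, 8, 9, 10, 11, 12, 13, 14, 15}
((A ∪ B)^c ∖ B) ∖ (C ∪ A) = {}
B ∪ (((A ∪ B)^c ∖ B) ∖ (C ∪ A)) = {3, 4, 5, 6, 10, 12, 13, 14, 15}
|B ∪ (((A ∪ B)^c ∖ B) ∖ (C ∪ A))| = 9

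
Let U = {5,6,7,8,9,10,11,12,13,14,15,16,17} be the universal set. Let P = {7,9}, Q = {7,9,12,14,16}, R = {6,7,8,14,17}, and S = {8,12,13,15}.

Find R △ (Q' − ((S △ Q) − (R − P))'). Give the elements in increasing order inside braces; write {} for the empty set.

{6,7,8,13,14,15,17}

Q' = {5,6,8,10,11,13,15,17}
S △ Q = {7,8,9,13,14,15,16}
R − P = {6,8,14,17}
(S △ Q) − (R − P) = {7,9,13,15,16}
((S △ Q) − (R − P))' = {5,6,8,10,11,12,14,17}
Q' − ((S △ Q) − (R − P))' = {13,15}
R △ (Q' − ((S △ Q) − (R − P))') = {6,7,8,13,14,15,17}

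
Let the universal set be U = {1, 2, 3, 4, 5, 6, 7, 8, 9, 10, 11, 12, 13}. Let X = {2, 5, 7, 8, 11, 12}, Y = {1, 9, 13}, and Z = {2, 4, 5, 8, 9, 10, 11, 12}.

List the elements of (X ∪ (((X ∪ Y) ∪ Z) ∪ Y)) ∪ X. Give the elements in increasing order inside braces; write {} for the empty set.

{1, 2, 4, 5, 7, 8, 9, 10, 11, 12, 13}

X ∪ Y = {1, 2, 5, 7, 8, 9, 11, 12, 13}
(X ∪ Y) ∪ Z = {1, 2, 4, 5, 7, 8, 9, 10, 11, 12, 13}
((X ∪ Y) ∪ Z) ∪ Y = {1, 2, 4, 5, 7, 8, 9, 10, 11, 12, 13}
X ∪ (((X ∪ Y) ∪ Z) ∪ Y) = {1, 2, 4, 5, 7, 8, 9, 10, 11, 12, 13}
(X ∪ (((X ∪ Y) ∪ Z) ∪ Y)) ∪ X = {1, 2, 4, 5, 7, 8, 9, 10, 11, 12, 13}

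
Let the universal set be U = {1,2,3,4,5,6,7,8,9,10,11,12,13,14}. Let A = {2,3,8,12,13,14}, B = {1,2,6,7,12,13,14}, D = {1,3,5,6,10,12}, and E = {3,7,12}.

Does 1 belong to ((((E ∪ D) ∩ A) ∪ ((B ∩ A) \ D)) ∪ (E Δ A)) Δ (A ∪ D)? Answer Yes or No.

Yes

1 ∉ E and 1 ∈ D, so 1 ∈ E ∪ D
1 ∈ (E ∪ D) and 1 ∉ A, so 1 ∉ (E ∪ D) ∩ A
1 ∈ B and 1 ∉ A, so 1 ∉ B ∩ A
1 ∉ (B ∩ A) and 1 ∈ D, so 1 ∉ (B ∩ A) \ D
1 ∉ ((E ∪ D) ∩ A) and 1 ∉ ((B ∩ A) \ D), so 1 ∉ ((E ∪ D) ∩ A) ∪ ((B ∩ A) \ D)
1 ∉ E and 1 ∉ A, so 1 ∉ E Δ A
1 ∉ (((E ∪ D) ∩ A) ∪ ((B ∩ A) \ D)) and 1 ∉ (E Δ A), so 1 ∉ (((E ∪ D) ∩ A) ∪ ((B ∩ A) \ D)) ∪ (E Δ A)
1 ∉ A and 1 ∈ D, so 1 ∈ A ∪ D
1 ∉ ((((E ∪ D) ∩ A) ∪ ((B ∩ A) \ D)) ∪ (E Δ A)) and 1 ∈ (A ∪ D), so 1 ∈ ((((E ∪ D) ∩ A) ∪ ((B ∩ A) \ D)) ∪ (E Δ A)) Δ (A ∪ D)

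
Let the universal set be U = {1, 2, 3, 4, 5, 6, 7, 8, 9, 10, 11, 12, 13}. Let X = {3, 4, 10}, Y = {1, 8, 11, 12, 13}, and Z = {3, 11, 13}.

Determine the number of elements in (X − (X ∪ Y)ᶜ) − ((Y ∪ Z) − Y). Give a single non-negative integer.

2

X ∪ Y = {1, 3, 4, 8, 10, 11, 12, 13}
(X ∪ Y)ᶜ = {2, 5, 6, 7, 9}
X − (X ∪ Y)ᶜ = {3, 4, 10}
Y ∪ Z = {1, 3, 8, 11, 12, 13}
(Y ∪ Z) − Y = {3}
(X − (X ∪ Y)ᶜ) − ((Y ∪ Z) − Y) = {4, 10}
|(X − (X ∪ Y)ᶜ) − ((Y ∪ Z) − Y)| = 2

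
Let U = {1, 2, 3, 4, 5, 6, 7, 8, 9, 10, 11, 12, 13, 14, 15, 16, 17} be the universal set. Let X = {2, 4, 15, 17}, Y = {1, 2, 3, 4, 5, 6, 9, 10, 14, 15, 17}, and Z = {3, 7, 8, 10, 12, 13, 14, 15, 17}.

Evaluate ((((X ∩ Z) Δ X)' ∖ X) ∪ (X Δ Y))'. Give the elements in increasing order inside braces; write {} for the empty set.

{2, 4, 15, 17}

X ∩ Z = {15, 17}
(X ∩ Z) Δ X = {2, 4}
((X ∩ Z) Δ X)' = {1, 3, 5, 6, 7, 8, 9, 10, 11, 12, 13, 14, 15, 16, 17}
((X ∩ Z) Δ X)' ∖ X = {1, 3, 5, 6, 7, 8, 9, 10, 11, 12, 13, 14, 16}
X Δ Y = {1, 3, 5, 6, 9, 10, 14}
(((X ∩ Z) Δ X)' ∖ X) ∪ (X Δ Y) = {1, 3, 5, 6, 7, 8, 9, 10, 11, 12, 13, 14, 16}
((((X ∩ Z) Δ X)' ∖ X) ∪ (X Δ Y))' = {2, 4, 15, 17}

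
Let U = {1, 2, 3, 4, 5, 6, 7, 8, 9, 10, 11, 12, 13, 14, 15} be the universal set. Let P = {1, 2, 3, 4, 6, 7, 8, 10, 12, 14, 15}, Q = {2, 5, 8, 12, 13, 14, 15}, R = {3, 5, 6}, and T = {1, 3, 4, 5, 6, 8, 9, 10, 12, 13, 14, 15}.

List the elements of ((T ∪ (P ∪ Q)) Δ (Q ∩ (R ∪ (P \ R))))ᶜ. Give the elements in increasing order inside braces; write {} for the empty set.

P ∪ Q = {1, 2, 3, 4, 5, 6, 7, 8, 10, 12, 13, 14, 15}
T ∪ (P ∪ Q) = {1, 2, 3, 4, 5, 6, 7, 8, 9, 10, 12, 13, 14, 15}
P \ R = {1, 2, 4, 7, 8, 10, 12, 14, 15}
R ∪ (P \ R) = {1, 2, 3, 4, 5, 6, 7, 8, 10, 12, 14, 15}
Q ∩ (R ∪ (P \ R)) = {2, 5, 8, 12, 14, 15}
(T ∪ (P ∪ Q)) Δ (Q ∩ (R ∪ (P \ R))) = {1, 3, 4, 6, 7, 9, 10, 13}
((T ∪ (P ∪ Q)) Δ (Q ∩ (R ∪ (P \ R))))ᶜ = {2, 5, 8, 11, 12, 14, 15}

{2, 5, 8, 11, 12, 14, 15}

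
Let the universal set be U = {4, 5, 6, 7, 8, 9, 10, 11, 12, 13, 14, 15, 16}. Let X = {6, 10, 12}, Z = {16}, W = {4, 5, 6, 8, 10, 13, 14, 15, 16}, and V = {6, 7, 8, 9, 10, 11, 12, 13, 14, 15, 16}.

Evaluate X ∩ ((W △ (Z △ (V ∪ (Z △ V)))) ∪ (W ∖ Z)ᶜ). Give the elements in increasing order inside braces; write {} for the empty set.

Z △ V = {6, 7, 8, 9, 10, 11, 12, 13, 14, 15}
V ∪ (Z △ V) = {6, 7, 8, 9, 10, 11, 12, 13, 14, 15, 16}
Z △ (V ∪ (Z △ V)) = {6, 7, 8, 9, 10, 11, 12, 13, 14, 15}
W △ (Z △ (V ∪ (Z △ V))) = {4, 5, 7, 9, 11, 12, 16}
W ∖ Z = {4, 5, 6, 8, 10, 13, 14, 15}
(W ∖ Z)ᶜ = {7, 9, 11, 12, 16}
(W △ (Z △ (V ∪ (Z △ V)))) ∪ (W ∖ Z)ᶜ = {4, 5, 7, 9, 11, 12, 16}
X ∩ ((W △ (Z △ (V ∪ (Z △ V)))) ∪ (W ∖ Z)ᶜ) = {12}

{12}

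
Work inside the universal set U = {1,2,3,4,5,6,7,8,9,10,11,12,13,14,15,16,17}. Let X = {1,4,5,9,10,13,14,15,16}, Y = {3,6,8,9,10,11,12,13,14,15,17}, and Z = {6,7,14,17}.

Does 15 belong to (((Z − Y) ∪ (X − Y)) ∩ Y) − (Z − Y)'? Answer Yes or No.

No

15 ∉ Z and 15 ∈ Y, so 15 ∉ Z − Y
15 ∈ X and 15 ∈ Y, so 15 ∉ X − Y
15 ∉ (Z − Y) and 15 ∉ (X − Y), so 15 ∉ (Z − Y) ∪ (X − Y)
15 ∉ ((Z − Y) ∪ (X − Y)) and 15 ∈ Y, so 15 ∉ ((Z − Y) ∪ (X − Y)) ∩ Y
15 ∉ Z and 15 ∈ Y, so 15 ∉ Z − Y
15 ∈ (Z − Y)' since 15 ∉ (Z − Y)
15 ∉ (((Z − Y) ∪ (X − Y)) ∩ Y) and 15 ∈ (Z − Y)', so 15 ∉ (((Z − Y) ∪ (X − Y)) ∩ Y) − (Z − Y)'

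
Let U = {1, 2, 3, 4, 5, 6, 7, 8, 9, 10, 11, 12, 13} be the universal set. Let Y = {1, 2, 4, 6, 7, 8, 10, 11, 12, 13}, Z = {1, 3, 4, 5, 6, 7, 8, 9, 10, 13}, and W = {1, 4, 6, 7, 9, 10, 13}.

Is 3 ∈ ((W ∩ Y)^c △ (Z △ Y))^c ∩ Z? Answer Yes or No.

Yes

3 ∉ W and 3 ∉ Y, so 3 ∉ W ∩ Y
3 ∈ (W ∩ Y)^c since 3 ∉ (W ∩ Y)
3 ∈ Z and 3 ∉ Y, so 3 ∈ Z △ Y
3 ∈ (W ∩ Y)^c and 3 ∈ (Z △ Y), so 3 ∉ (W ∩ Y)^c △ (Z △ Y)
3 ∈ ((W ∩ Y)^c △ (Z △ Y))^c since 3 ∉ ((W ∩ Y)^c △ (Z △ Y))
3 ∈ ((W ∩ Y)^c △ (Z △ Y))^c and 3 ∈ Z, so 3 ∈ ((W ∩ Y)^c △ (Z △ Y))^c ∩ Z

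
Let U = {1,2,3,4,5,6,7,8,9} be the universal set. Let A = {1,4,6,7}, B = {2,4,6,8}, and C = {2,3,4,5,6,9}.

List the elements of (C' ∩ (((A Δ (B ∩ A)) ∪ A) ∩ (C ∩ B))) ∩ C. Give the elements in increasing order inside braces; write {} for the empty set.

C' = {1,7,8}
B ∩ A = {4,6}
A Δ (B ∩ A) = {1,7}
(A Δ (B ∩ A)) ∪ A = {1,4,6,7}
C ∩ B = {2,4,6}
((A Δ (B ∩ A)) ∪ A) ∩ (C ∩ B) = {4,6}
C' ∩ (((A Δ (B ∩ A)) ∪ A) ∩ (C ∩ B)) = {}
(C' ∩ (((A Δ (B ∩ A)) ∪ A) ∩ (C ∩ B))) ∩ C = {}

{}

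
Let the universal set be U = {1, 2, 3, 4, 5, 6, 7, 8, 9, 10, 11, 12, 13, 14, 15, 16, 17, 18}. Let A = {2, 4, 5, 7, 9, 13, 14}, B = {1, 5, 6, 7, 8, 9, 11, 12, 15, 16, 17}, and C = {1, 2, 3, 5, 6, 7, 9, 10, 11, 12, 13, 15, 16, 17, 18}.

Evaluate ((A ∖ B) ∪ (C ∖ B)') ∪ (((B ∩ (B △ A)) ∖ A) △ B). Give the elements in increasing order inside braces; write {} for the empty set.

A ∖ B = {2, 4, 13, 14}
C ∖ B = {2, 3, 10, 13, 18}
(C ∖ B)' = {1, 4, 5, 6, 7, 8, 9, 11, 12, 14, 15, 16, 17}
(A ∖ B) ∪ (C ∖ B)' = {1, 2, 4, 5, 6, 7, 8, 9, 11, 12, 13, 14, 15, 16, 17}
B △ A = {1, 2, 4, 6, 8, 11, 12, 13, 14, 15, 16, 17}
B ∩ (B △ A) = {1, 6, 8, 11, 12, 15, 16, 17}
(B ∩ (B △ A)) ∖ A = {1, 6, 8, 11, 12, 15, 16, 17}
((B ∩ (B △ A)) ∖ A) △ B = {5, 7, 9}
((A ∖ B) ∪ (C ∖ B)') ∪ (((B ∩ (B △ A)) ∖ A) △ B) = {1, 2, 4, 5, 6, 7, 8, 9, 11, 12, 13, 14, 15, 16, 17}

{1, 2, 4, 5, 6, 7, 8, 9, 11, 12, 13, 14, 15, 16, 17}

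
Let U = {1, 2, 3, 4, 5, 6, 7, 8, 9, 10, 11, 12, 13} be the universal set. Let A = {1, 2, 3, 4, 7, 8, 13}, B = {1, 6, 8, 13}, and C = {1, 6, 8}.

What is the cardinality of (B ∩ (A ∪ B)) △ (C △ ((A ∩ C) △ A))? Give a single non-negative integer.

4

A ∪ B = {1, 2, 3, 4, 6, 7, 8, 13}
B ∩ (A ∪ B) = {1, 6, 8, 13}
A ∩ C = {1, 8}
(A ∩ C) △ A = {2, 3, 4, 7, 13}
C △ ((A ∩ C) △ A) = {1, 2, 3, 4, 6, 7, 8, 13}
(B ∩ (A ∪ B)) △ (C △ ((A ∩ C) △ A)) = {2, 3, 4, 7}
|(B ∩ (A ∪ B)) △ (C △ ((A ∩ C) △ A))| = 4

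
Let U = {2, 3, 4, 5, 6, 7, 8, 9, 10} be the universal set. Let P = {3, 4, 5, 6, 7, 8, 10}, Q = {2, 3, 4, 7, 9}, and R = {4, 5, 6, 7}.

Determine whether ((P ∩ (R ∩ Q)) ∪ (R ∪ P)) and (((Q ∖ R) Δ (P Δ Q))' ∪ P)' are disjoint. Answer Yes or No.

R ∩ Q = {4, 7}
P ∩ (R ∩ Q) = {4, 7}
R ∪ P = {3, 4, 5, 6, 7, 8, 10}
(P ∩ (R ∩ Q)) ∪ (R ∪ P) = {3, 4, 5, 6, 7, 8, 10}
Q ∖ R = {2, 3, 9}
P Δ Q = {2, 5, 6, 8, 9, 10}
(Q ∖ R) Δ (P Δ Q) = {3, 5, 6, 8, 10}
((Q ∖ R) Δ (P Δ Q))' = {2, 4, 7, 9}
((Q ∖ R) Δ (P Δ Q))' ∪ P = {2, 3, 4, 5, 6, 7, 8, 9, 10}
(((Q ∖ R) Δ (P Δ Q))' ∪ P)' = {}
{3, 4, 5, 6, 7, 8, 10} and {} share no elements.

Yes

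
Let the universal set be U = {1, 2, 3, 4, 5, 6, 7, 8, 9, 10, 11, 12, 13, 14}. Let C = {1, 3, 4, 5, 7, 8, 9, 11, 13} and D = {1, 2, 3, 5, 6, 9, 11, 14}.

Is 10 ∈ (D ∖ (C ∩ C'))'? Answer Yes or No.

10 ∉ C, so 10 ∈ C'
10 ∉ C and 10 ∈ C', so 10 ∉ C ∩ C'
10 ∉ D and 10 ∉ (C ∩ C'), so 10 ∉ D ∖ (C ∩ C')
10 ∈ (D ∖ (C ∩ C'))' since 10 ∉ (D ∖ (C ∩ C'))

Yes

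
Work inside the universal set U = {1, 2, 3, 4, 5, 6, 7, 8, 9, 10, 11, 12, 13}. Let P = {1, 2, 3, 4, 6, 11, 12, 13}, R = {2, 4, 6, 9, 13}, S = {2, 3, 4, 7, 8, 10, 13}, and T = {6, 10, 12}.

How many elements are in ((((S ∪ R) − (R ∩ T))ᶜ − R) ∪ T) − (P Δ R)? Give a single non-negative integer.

3

S ∪ R = {2, 3, 4, 6, 7, 8, 9, 10, 13}
R ∩ T = {6}
(S ∪ R) − (R ∩ T) = {2, 3, 4, 7, 8, 9, 10, 13}
((S ∪ R) − (R ∩ T))ᶜ = {1, 5, 6, 11, 12}
((S ∪ R) − (R ∩ T))ᶜ − R = {1, 5, 11, 12}
(((S ∪ R) − (R ∩ T))ᶜ − R) ∪ T = {1, 5, 6, 10, 11, 12}
P Δ R = {1, 3, 9, 11, 12}
((((S ∪ R) − (R ∩ T))ᶜ − R) ∪ T) − (P Δ R) = {5, 6, 10}
|((((S ∪ R) − (R ∩ T))ᶜ − R) ∪ T) − (P Δ R)| = 3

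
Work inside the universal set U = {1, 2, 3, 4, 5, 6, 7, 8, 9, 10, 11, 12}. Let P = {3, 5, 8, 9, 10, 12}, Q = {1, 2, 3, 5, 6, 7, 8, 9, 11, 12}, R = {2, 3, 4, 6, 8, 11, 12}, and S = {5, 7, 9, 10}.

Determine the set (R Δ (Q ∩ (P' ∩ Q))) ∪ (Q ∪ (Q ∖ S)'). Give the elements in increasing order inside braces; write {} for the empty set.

{1, 2, 3, 4, 5, 6, 7, 8, 9, 10, 11, 12}

P' = {1, 2, 4, 6, 7, 11}
P' ∩ Q = {1, 2, 6, 7, 11}
Q ∩ (P' ∩ Q) = {1, 2, 6, 7, 11}
R Δ (Q ∩ (P' ∩ Q)) = {1, 3, 4, 7, 8, 12}
Q ∖ S = {1, 2, 3, 6, 8, 11, 12}
(Q ∖ S)' = {4, 5, 7, 9, 10}
Q ∪ (Q ∖ S)' = {1, 2, 3, 4, 5, 6, 7, 8, 9, 10, 11, 12}
(R Δ (Q ∩ (P' ∩ Q))) ∪ (Q ∪ (Q ∖ S)') = {1, 2, 3, 4, 5, 6, 7, 8, 9, 10, 11, 12}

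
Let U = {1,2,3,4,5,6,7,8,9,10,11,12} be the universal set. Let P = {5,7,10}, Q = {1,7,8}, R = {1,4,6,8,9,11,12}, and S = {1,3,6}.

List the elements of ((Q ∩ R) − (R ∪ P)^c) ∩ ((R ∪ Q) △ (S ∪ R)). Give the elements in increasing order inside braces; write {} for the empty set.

{}

Q ∩ R = {1,8}
R ∪ P = {1,4,5,6,7,8,9,10,11,12}
(R ∪ P)^c = {2,3}
(Q ∩ R) − (R ∪ P)^c = {1,8}
R ∪ Q = {1,4,6,7,8,9,11,12}
S ∪ R = {1,3,4,6,8,9,11,12}
(R ∪ Q) △ (S ∪ R) = {3,7}
((Q ∩ R) − (R ∪ P)^c) ∩ ((R ∪ Q) △ (S ∪ R)) = {}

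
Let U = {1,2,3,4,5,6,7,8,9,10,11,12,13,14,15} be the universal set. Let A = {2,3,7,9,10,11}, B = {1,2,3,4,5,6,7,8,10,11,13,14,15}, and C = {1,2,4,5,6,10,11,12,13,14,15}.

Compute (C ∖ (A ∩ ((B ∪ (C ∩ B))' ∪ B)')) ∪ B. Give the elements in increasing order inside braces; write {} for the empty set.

{1,2,3,4,5,6,7,8,10,11,12,13,14,15}

C ∩ B = {1,2,4,5,6,10,11,13,14,15}
B ∪ (C ∩ B) = {1,2,3,4,5,6,7,8,10,11,13,14,15}
(B ∪ (C ∩ B))' = {9,12}
(B ∪ (C ∩ B))' ∪ B = {1,2,3,4,5,6,7,8,9,10,11,12,13,14,15}
((B ∪ (C ∩ B))' ∪ B)' = {}
A ∩ ((B ∪ (C ∩ B))' ∪ B)' = {}
C ∖ (A ∩ ((B ∪ (C ∩ B))' ∪ B)') = {1,2,4,5,6,10,11,12,13,14,15}
(C ∖ (A ∩ ((B ∪ (C ∩ B))' ∪ B)')) ∪ B = {1,2,3,4,5,6,7,8,10,11,12,13,14,15}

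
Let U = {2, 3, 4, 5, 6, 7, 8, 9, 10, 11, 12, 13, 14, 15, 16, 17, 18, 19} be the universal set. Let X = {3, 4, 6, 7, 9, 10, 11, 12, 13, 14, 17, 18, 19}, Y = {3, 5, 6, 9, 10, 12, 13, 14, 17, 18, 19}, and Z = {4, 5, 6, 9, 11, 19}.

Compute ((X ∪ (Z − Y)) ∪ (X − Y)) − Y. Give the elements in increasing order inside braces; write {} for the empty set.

{4, 7, 11}

Z − Y = {4, 11}
X ∪ (Z − Y) = {3, 4, 6, 7, 9, 10, 11, 12, 13, 14, 17, 18, 19}
X − Y = {4, 7, 11}
(X ∪ (Z − Y)) ∪ (X − Y) = {3, 4, 6, 7, 9, 10, 11, 12, 13, 14, 17, 18, 19}
((X ∪ (Z − Y)) ∪ (X − Y)) − Y = {4, 7, 11}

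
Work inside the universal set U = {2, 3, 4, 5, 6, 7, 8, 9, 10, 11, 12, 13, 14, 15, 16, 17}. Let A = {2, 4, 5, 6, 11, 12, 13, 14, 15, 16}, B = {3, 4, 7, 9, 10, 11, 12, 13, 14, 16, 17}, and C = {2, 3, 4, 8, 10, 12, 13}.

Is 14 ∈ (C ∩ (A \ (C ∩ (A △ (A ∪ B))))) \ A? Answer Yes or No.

14 ∈ A and 14 ∈ B, so 14 ∈ A ∪ B
14 ∈ A and 14 ∈ (A ∪ B), so 14 ∉ A △ (A ∪ B)
14 ∉ C and 14 ∉ (A △ (A ∪ B)), so 14 ∉ C ∩ (A △ (A ∪ B))
14 ∈ A and 14 ∉ (C ∩ (A △ (A ∪ B))), so 14 ∈ A \ (C ∩ (A △ (A ∪ B)))
14 ∉ C and 14 ∈ (A \ (C ∩ (A △ (A ∪ B)))), so 14 ∉ C ∩ (A \ (C ∩ (A △ (A ∪ B))))
14 ∉ (C ∩ (A \ (C ∩ (A △ (A ∪ B))))) and 14 ∈ A, so 14 ∉ (C ∩ (A \ (C ∩ (A △ (A ∪ B))))) \ A

No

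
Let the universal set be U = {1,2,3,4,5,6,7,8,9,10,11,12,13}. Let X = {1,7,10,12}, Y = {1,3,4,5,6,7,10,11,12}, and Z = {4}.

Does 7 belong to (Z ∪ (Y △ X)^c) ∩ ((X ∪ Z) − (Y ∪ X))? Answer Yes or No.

7 ∈ Y and 7 ∈ X, so 7 ∉ Y △ X
7 ∈ (Y △ X)^c since 7 ∉ (Y △ X)
7 ∉ Z and 7 ∈ (Y △ X)^c, so 7 ∈ Z ∪ (Y △ X)^c
7 ∈ X and 7 ∉ Z, so 7 ∈ X ∪ Z
7 ∈ Y and 7 ∈ X, so 7 ∈ Y ∪ X
7 ∈ (X ∪ Z) and 7 ∈ (Y ∪ X), so 7 ∉ (X ∪ Z) − (Y ∪ X)
7 ∈ (Z ∪ (Y △ X)^c) and 7 ∉ ((X ∪ Z) − (Y ∪ X)), so 7 ∉ (Z ∪ (Y △ X)^c) ∩ ((X ∪ Z) − (Y ∪ X))

No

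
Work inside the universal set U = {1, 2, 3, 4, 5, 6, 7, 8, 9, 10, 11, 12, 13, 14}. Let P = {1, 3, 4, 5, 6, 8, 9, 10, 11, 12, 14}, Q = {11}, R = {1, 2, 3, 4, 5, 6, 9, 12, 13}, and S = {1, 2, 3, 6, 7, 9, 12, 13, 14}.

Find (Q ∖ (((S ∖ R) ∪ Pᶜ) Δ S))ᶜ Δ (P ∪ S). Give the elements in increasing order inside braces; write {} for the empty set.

S ∖ R = {7, 14}
Pᶜ = {2, 7, 13}
(S ∖ R) ∪ Pᶜ = {2, 7, 13, 14}
((S ∖ R) ∪ Pᶜ) Δ S = {1, 3, 6, 9, 12}
Q ∖ (((S ∖ R) ∪ Pᶜ) Δ S) = {11}
(Q ∖ (((S ∖ R) ∪ Pᶜ) Δ S))ᶜ = {1, 2, 3, 4, 5, 6, 7, 8, 9, 10, 12, 13, 14}
P ∪ S = {1, 2, 3, 4, 5, 6, 7, 8, 9, 10, 11, 12, 13, 14}
(Q ∖ (((S ∖ R) ∪ Pᶜ) Δ S))ᶜ Δ (P ∪ S) = {11}

{11}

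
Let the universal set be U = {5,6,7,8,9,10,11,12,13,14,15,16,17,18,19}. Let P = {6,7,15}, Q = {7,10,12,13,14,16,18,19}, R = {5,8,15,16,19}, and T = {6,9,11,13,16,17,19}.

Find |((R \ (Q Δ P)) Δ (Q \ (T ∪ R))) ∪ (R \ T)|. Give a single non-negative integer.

Q Δ P = {6,10,12,13,14,15,16,18,19}
R \ (Q Δ P) = {5,8}
T ∪ R = {5,6,8,9,11,13,15,16,17,19}
Q \ (T ∪ R) = {7,10,12,14,18}
(R \ (Q Δ P)) Δ (Q \ (T ∪ R)) = {5,7,8,10,12,14,18}
R \ T = {5,8,15}
((R \ (Q Δ P)) Δ (Q \ (T ∪ R))) ∪ (R \ T) = {5,7,8,10,12,14,15,18}
|((R \ (Q Δ P)) Δ (Q \ (T ∪ R))) ∪ (R \ T)| = 8

8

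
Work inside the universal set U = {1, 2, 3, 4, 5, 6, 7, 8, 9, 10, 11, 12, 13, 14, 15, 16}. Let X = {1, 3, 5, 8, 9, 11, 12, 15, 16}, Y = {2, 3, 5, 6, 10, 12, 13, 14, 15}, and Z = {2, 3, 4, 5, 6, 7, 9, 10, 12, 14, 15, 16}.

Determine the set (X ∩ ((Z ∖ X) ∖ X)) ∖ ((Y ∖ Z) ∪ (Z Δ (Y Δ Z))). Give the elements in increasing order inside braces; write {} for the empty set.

Z ∖ X = {2, 4, 6, 7, 10, 14}
(Z ∖ X) ∖ X = {2, 4, 6, 7, 10, 14}
X ∩ ((Z ∖ X) ∖ X) = {}
Y ∖ Z = {13}
Y Δ Z = {4, 7, 9, 13, 16}
Z Δ (Y Δ Z) = {2, 3, 5, 6, 10, 12, 13, 14, 15}
(Y ∖ Z) ∪ (Z Δ (Y Δ Z)) = {2, 3, 5, 6, 10, 12, 13, 14, 15}
(X ∩ ((Z ∖ X) ∖ X)) ∖ ((Y ∖ Z) ∪ (Z Δ (Y Δ Z))) = {}

{}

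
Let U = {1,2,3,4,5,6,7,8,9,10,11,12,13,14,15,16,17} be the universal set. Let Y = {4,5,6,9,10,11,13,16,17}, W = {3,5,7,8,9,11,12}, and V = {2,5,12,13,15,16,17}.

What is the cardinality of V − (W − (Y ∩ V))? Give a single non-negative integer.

Y ∩ V = {5,13,16,17}
W − (Y ∩ V) = {3,7,8,9,11,12}
V − (W − (Y ∩ V)) = {2,5,13,15,16,17}
|V − (W − (Y ∩ V))| = 6

6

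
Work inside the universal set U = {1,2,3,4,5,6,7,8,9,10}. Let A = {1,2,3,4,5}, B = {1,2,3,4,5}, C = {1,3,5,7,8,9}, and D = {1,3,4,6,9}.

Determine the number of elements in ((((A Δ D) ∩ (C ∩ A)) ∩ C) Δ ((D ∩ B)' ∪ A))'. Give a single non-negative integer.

A Δ D = {2,5,6,9}
C ∩ A = {1,3,5}
(A Δ D) ∩ (C ∩ A) = {5}
((A Δ D) ∩ (C ∩ A)) ∩ C = {5}
D ∩ B = {1,3,4}
(D ∩ B)' = {2,5,6,7,8,9,10}
(D ∩ B)' ∪ A = {1,2,3,4,5,6,7,8,9,10}
(((A Δ D) ∩ (C ∩ A)) ∩ C) Δ ((D ∩ B)' ∪ A) = {1,2,3,4,6,7,8,9,10}
((((A Δ D) ∩ (C ∩ A)) ∩ C) Δ ((D ∩ B)' ∪ A))' = {5}
|((((A Δ D) ∩ (C ∩ A)) ∩ C) Δ ((D ∩ B)' ∪ A))'| = 1

1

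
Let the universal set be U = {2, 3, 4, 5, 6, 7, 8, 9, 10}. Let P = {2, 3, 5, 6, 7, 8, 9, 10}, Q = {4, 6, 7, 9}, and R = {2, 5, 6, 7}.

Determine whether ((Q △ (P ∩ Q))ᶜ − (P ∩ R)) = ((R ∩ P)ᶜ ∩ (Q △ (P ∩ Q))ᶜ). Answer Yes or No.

Yes

P ∩ Q = {6, 7, 9}
Q △ (P ∩ Q) = {4}
(Q △ (P ∩ Q))ᶜ = {2, 3, 5, 6, 7, 8, 9, 10}
P ∩ R = {2, 5, 6, 7}
(Q △ (P ∩ Q))ᶜ − (P ∩ R) = {3, 8, 9, 10}
R ∩ P = {2, 5, 6, 7}
(R ∩ P)ᶜ = {3, 4, 8, 9, 10}
(R ∩ P)ᶜ ∩ (Q △ (P ∩ Q))ᶜ = {3, 8, 9, 10}
Both equal {3, 8, 9, 10}, so (Q △ (P ∩ Q))ᶜ − (P ∩ R) = (R ∩ P)ᶜ ∩ (Q △ (P ∩ Q))ᶜ.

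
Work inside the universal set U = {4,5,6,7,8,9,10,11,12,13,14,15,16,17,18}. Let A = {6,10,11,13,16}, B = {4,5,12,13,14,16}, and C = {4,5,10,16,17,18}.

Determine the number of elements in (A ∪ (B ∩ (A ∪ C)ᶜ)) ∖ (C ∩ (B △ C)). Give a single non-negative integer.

A ∪ C = {4,5,6,10,11,13,16,17,18}
(A ∪ C)ᶜ = {7,8,9,12,14,15}
B ∩ (A ∪ C)ᶜ = {12,14}
A ∪ (B ∩ (A ∪ C)ᶜ) = {6,10,11,12,13,14,16}
B △ C = {10,12,13,14,17,18}
C ∩ (B △ C) = {10,17,18}
(A ∪ (B ∩ (A ∪ C)ᶜ)) ∖ (C ∩ (B △ C)) = {6,11,12,13,14,16}
|(A ∪ (B ∩ (A ∪ C)ᶜ)) ∖ (C ∩ (B △ C))| = 6

6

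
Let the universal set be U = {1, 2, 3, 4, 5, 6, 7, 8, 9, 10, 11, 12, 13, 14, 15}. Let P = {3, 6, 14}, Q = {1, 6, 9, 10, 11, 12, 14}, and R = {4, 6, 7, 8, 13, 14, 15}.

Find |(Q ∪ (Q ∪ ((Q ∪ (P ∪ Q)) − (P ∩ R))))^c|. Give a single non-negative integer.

P ∪ Q = {1, 3, 6, 9, 10, 11, 12, 14}
Q ∪ (P ∪ Q) = {1, 3, 6, 9, 10, 11, 12, 14}
P ∩ R = {6, 14}
(Q ∪ (P ∪ Q)) − (P ∩ R) = {1, 3, 9, 10, 11, 12}
Q ∪ ((Q ∪ (P ∪ Q)) − (P ∩ R)) = {1, 3, 6, 9, 10, 11, 12, 14}
Q ∪ (Q ∪ ((Q ∪ (P ∪ Q)) − (P ∩ R))) = {1, 3, 6, 9, 10, 11, 12, 14}
(Q ∪ (Q ∪ ((Q ∪ (P ∪ Q)) − (P ∩ R))))^c = {2, 4, 5, 7, 8, 13, 15}
|(Q ∪ (Q ∪ ((Q ∪ (P ∪ Q)) − (P ∩ R))))^c| = 7

7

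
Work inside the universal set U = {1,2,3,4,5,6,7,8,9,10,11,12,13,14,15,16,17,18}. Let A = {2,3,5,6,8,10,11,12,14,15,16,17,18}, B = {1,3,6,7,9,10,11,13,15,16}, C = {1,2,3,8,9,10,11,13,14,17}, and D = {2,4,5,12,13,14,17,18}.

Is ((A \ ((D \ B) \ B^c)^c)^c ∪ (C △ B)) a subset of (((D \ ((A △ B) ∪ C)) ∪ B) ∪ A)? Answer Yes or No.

Yes

D \ B = {2,4,5,12,14,17,18}
B^c = {2,4,5,8,12,14,17,18}
(D \ B) \ B^c = {}
((D \ B) \ B^c)^c = {1,2,3,4,5,6,7,8,9,10,11,12,13,14,15,16,17,18}
A \ ((D \ B) \ B^c)^c = {}
(A \ ((D \ B) \ B^c)^c)^c = {1,2,3,4,5,6,7,8,9,10,11,12,13,14,15,16,17,18}
C △ B = {2,6,7,8,14,15,16,17}
(A \ ((D \ B) \ B^c)^c)^c ∪ (C △ B) = {1,2,3,4,5,6,7,8,9,10,11,12,13,14,15,16,17,18}
A △ B = {1,2,5,7,8,9,12,13,14,17,18}
(A △ B) ∪ C = {1,2,3,5,7,8,9,10,11,12,13,14,17,18}
D \ ((A △ B) ∪ C) = {4}
(D \ ((A △ B) ∪ C)) ∪ B = {1,3,4,6,7,9,10,11,13,15,16}
((D \ ((A △ B) ∪ C)) ∪ B) ∪ A = {1,2,3,4,5,6,7,8,9,10,11,12,13,14,15,16,17,18}
Every element of {1,2,3,4,5,6,7,8,9,10,11,12,13,14,15,16,17,18} is in {1,2,3,4,5,6,7,8,9,10,11,12,13,14,15,16,17,18}, so (A \ ((D \ B) \ B^c)^c)^c ∪ (C △ B) ⊆ ((D \ ((A △ B) ∪ C)) ∪ B) ∪ A.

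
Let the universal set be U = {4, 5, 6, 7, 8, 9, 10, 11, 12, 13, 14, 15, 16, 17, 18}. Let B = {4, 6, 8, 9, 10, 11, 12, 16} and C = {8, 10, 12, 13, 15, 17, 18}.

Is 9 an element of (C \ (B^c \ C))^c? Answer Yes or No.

9 ∈ B, so 9 ∉ B^c
9 ∉ B^c and 9 ∉ C, so 9 ∉ B^c \ C
9 ∉ C and 9 ∉ (B^c \ C), so 9 ∉ C \ (B^c \ C)
9 ∈ (C \ (B^c \ C))^c since 9 ∉ (C \ (B^c \ C))

Yes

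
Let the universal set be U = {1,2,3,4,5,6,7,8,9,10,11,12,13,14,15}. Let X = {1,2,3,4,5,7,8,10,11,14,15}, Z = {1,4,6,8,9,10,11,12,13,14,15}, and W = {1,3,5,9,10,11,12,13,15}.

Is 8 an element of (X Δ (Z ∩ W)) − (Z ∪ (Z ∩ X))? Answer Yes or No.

8 ∈ Z and 8 ∉ W, so 8 ∉ Z ∩ W
8 ∈ X and 8 ∉ (Z ∩ W), so 8 ∈ X Δ (Z ∩ W)
8 ∈ Z and 8 ∈ X, so 8 ∈ Z ∩ X
8 ∈ Z and 8 ∈ (Z ∩ X), so 8 ∈ Z ∪ (Z ∩ X)
8 ∈ (X Δ (Z ∩ W)) and 8 ∈ (Z ∪ (Z ∩ X)), so 8 ∉ (X Δ (Z ∩ W)) − (Z ∪ (Z ∩ X))

No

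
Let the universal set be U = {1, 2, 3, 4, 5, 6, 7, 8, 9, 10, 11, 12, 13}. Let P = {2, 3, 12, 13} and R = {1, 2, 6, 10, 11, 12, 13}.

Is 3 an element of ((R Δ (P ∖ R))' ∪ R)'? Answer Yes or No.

3 ∈ P and 3 ∉ R, so 3 ∈ P ∖ R
3 ∉ R and 3 ∈ (P ∖ R), so 3 ∈ R Δ (P ∖ R)
3 ∉ (R Δ (P ∖ R))' since 3 ∈ (R Δ (P ∖ R))
3 ∉ (R Δ (P ∖ R))' and 3 ∉ R, so 3 ∉ (R Δ (P ∖ R))' ∪ R
3 ∈ ((R Δ (P ∖ R))' ∪ R)' since 3 ∉ ((R Δ (P ∖ R))' ∪ R)

Yes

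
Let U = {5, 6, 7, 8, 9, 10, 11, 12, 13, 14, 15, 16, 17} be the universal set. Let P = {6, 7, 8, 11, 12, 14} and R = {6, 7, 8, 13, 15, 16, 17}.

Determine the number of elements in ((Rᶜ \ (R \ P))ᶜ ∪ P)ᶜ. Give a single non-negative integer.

Rᶜ = {5, 9, 10, 11, 12, 14}
R \ P = {13, 15, 16, 17}
Rᶜ \ (R \ P) = {5, 9, 10, 11, 12, 14}
(Rᶜ \ (R \ P))ᶜ = {6, 7, 8, 13, 15, 16, 17}
(Rᶜ \ (R \ P))ᶜ ∪ P = {6, 7, 8, 11, 12, 13, 14, 15, 16, 17}
((Rᶜ \ (R \ P))ᶜ ∪ P)ᶜ = {5, 9, 10}
|((Rᶜ \ (R \ P))ᶜ ∪ P)ᶜ| = 3

3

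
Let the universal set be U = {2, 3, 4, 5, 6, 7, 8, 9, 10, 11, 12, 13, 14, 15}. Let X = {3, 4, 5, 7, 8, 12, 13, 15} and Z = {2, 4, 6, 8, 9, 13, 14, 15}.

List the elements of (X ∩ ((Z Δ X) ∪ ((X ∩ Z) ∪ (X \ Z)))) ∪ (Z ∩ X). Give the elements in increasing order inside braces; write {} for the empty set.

Z Δ X = {2, 3, 5, 6, 7, 9, 12, 14}
X ∩ Z = {4, 8, 13, 15}
X \ Z = {3, 5, 7, 12}
(X ∩ Z) ∪ (X \ Z) = {3, 4, 5, 7, 8, 12, 13, 15}
(Z Δ X) ∪ ((X ∩ Z) ∪ (X \ Z)) = {2, 3, 4, 5, 6, 7, 8, 9, 12, 13, 14, 15}
X ∩ ((Z Δ X) ∪ ((X ∩ Z) ∪ (X \ Z))) = {3, 4, 5, 7, 8, 12, 13, 15}
Z ∩ X = {4, 8, 13, 15}
(X ∩ ((Z Δ X) ∪ ((X ∩ Z) ∪ (X \ Z)))) ∪ (Z ∩ X) = {3, 4, 5, 7, 8, 12, 13, 15}

{3, 4, 5, 7, 8, 12, 13, 15}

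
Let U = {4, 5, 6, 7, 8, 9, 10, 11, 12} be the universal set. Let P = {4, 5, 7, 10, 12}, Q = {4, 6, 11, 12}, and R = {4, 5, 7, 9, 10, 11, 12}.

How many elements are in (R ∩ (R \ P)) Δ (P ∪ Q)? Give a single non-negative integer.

R \ P = {9, 11}
R ∩ (R \ P) = {9, 11}
P ∪ Q = {4, 5, 6, 7, 10, 11, 12}
(R ∩ (R \ P)) Δ (P ∪ Q) = {4, 5, 6, 7, 9, 10, 12}
|(R ∩ (R \ P)) Δ (P ∪ Q)| = 7

7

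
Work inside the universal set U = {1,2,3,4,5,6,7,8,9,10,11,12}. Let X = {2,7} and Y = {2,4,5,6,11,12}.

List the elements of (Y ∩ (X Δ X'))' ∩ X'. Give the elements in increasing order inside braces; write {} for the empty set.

X' = {1,3,4,5,6,8,9,10,11,12}
X Δ X' = {1,2,3,4,5,6,7,8,9,10,11,12}
Y ∩ (X Δ X') = {2,4,5,6,11,12}
(Y ∩ (X Δ X'))' = {1,3,7,8,9,10}
(Y ∩ (X Δ X'))' ∩ X' = {1,3,8,9,10}

{1,3,8,9,10}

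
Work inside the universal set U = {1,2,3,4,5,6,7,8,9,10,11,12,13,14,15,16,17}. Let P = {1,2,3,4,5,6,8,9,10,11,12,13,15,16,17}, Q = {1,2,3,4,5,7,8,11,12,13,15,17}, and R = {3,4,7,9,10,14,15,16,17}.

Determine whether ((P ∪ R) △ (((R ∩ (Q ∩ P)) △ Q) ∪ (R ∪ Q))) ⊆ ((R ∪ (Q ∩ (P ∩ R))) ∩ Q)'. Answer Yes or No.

Yes

P ∪ R = {1,2,3,4,5,6,7,8,9,10,11,12,13,14,15,16,17}
Q ∩ P = {1,2,3,4,5,8,11,12,13,15,17}
R ∩ (Q ∩ P) = {3,4,15,17}
(R ∩ (Q ∩ P)) △ Q = {1,2,5,7,8,11,12,13}
R ∪ Q = {1,2,3,4,5,7,8,9,10,11,12,13,14,15,16,17}
((R ∩ (Q ∩ P)) △ Q) ∪ (R ∪ Q) = {1,2,3,4,5,7,8,9,10,11,12,13,14,15,16,17}
(P ∪ R) △ (((R ∩ (Q ∩ P)) △ Q) ∪ (R ∪ Q)) = {6}
P ∩ R = {3,4,9,10,15,16,17}
Q ∩ (P ∩ R) = {3,4,15,17}
R ∪ (Q ∩ (P ∩ R)) = {3,4,7,9,10,14,15,16,17}
(R ∪ (Q ∩ (P ∩ R))) ∩ Q = {3,4,7,15,17}
((R ∪ (Q ∩ (P ∩ R))) ∩ Q)' = {1,2,5,6,8,9,10,11,12,13,14,16}
Every element of {6} is in {1,2,5,6,8,9,10,11,12,13,14,16}, so (P ∪ R) △ (((R ∩ (Q ∩ P)) △ Q) ∪ (R ∪ Q)) ⊆ ((R ∪ (Q ∩ (P ∩ R))) ∩ Q)'.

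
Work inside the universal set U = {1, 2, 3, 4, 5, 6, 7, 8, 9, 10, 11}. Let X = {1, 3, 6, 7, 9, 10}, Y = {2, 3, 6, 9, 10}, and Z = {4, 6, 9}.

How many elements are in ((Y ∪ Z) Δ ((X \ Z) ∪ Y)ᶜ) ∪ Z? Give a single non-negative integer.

9

Y ∪ Z = {2, 3, 4, 6, 9, 10}
X \ Z = {1, 3, 7, 10}
(X \ Z) ∪ Y = {1, 2, 3, 6, 7, 9, 10}
((X \ Z) ∪ Y)ᶜ = {4, 5, 8, 11}
(Y ∪ Z) Δ ((X \ Z) ∪ Y)ᶜ = {2, 3, 5, 6, 8, 9, 10, 11}
((Y ∪ Z) Δ ((X \ Z) ∪ Y)ᶜ) ∪ Z = {2, 3, 4, 5, 6, 8, 9, 10, 11}
|((Y ∪ Z) Δ ((X \ Z) ∪ Y)ᶜ) ∪ Z| = 9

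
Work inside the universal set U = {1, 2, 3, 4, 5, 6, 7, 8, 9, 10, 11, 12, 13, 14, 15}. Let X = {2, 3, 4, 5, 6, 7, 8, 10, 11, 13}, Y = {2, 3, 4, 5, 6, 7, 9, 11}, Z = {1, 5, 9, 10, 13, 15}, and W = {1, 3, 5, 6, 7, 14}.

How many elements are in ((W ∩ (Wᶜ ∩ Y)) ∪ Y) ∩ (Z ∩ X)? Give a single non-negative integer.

1

Wᶜ = {2, 4, 8, 9, 10, 11, 12, 13, 15}
Wᶜ ∩ Y = {2, 4, 9, 11}
W ∩ (Wᶜ ∩ Y) = {}
(W ∩ (Wᶜ ∩ Y)) ∪ Y = {2, 3, 4, 5, 6, 7, 9, 11}
Z ∩ X = {5, 10, 13}
((W ∩ (Wᶜ ∩ Y)) ∪ Y) ∩ (Z ∩ X) = {5}
|((W ∩ (Wᶜ ∩ Y)) ∪ Y) ∩ (Z ∩ X)| = 1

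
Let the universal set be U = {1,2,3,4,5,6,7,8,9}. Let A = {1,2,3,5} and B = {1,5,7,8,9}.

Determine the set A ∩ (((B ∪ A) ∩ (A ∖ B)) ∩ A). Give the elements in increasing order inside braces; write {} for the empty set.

B ∪ A = {1,2,3,5,7,8,9}
A ∖ B = {2,3}
(B ∪ A) ∩ (A ∖ B) = {2,3}
((B ∪ A) ∩ (A ∖ B)) ∩ A = {2,3}
A ∩ (((B ∪ A) ∩ (A ∖ B)) ∩ A) = {2,3}

{2,3}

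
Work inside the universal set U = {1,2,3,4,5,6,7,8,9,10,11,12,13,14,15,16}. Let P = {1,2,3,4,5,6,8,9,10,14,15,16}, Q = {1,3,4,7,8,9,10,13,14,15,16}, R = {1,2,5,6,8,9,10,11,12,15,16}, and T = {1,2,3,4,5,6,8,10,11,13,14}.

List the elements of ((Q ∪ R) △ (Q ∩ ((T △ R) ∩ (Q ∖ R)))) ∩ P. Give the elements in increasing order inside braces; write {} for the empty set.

Q ∪ R = {1,2,3,4,5,6,7,8,9,10,11,12,13,14,15,16}
T △ R = {3,4,9,12,13,14,15,16}
Q ∖ R = {3,4,7,13,14}
(T △ R) ∩ (Q ∖ R) = {3,4,13,14}
Q ∩ ((T △ R) ∩ (Q ∖ R)) = {3,4,13,14}
(Q ∪ R) △ (Q ∩ ((T △ R) ∩ (Q ∖ R))) = {1,2,5,6,7,8,9,10,11,12,15,16}
((Q ∪ R) △ (Q ∩ ((T △ R) ∩ (Q ∖ R)))) ∩ P = {1,2,5,6,8,9,10,15,16}

{1,2,5,6,8,9,10,15,16}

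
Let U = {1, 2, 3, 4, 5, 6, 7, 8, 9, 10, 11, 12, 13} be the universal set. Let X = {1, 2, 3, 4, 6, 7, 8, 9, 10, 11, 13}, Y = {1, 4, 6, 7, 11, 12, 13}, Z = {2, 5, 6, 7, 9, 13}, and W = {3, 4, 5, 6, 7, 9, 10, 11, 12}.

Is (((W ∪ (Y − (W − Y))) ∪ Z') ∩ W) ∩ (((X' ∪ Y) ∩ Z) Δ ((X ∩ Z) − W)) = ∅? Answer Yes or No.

No

W − Y = {3, 5, 9, 10}
Y − (W − Y) = {1, 4, 6, 7, 11, 12, 13}
W ∪ (Y − (W − Y)) = {1, 3, 4, 5, 6, 7, 9, 10, 11, 12, 13}
Z' = {1, 3, 4, 8, 10, 11, 12}
(W ∪ (Y − (W − Y))) ∪ Z' = {1, 3, 4, 5, 6, 7, 8, 9, 10, 11, 12, 13}
((W ∪ (Y − (W − Y))) ∪ Z') ∩ W = {3, 4, 5, 6, 7, 9, 10, 11, 12}
X' = {5, 12}
X' ∪ Y = {1, 4, 5, 6, 7, 11, 12, 13}
(X' ∪ Y) ∩ Z = {5, 6, 7, 13}
X ∩ Z = {2, 6, 7, 9, 13}
(X ∩ Z) − W = {2, 13}
((X' ∪ Y) ∩ Z) Δ ((X ∩ Z) − W) = {2, 5, 6, 7}
5 lies in both, so they are not disjoint.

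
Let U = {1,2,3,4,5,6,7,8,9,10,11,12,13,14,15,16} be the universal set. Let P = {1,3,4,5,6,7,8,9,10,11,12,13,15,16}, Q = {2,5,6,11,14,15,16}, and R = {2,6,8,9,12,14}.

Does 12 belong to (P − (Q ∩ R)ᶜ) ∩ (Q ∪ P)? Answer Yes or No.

12 ∉ Q and 12 ∈ R, so 12 ∉ Q ∩ R
12 ∈ (Q ∩ R)ᶜ since 12 ∉ (Q ∩ R)
12 ∈ P and 12 ∈ (Q ∩ R)ᶜ, so 12 ∉ P − (Q ∩ R)ᶜ
12 ∉ Q and 12 ∈ P, so 12 ∈ Q ∪ P
12 ∉ (P − (Q ∩ R)ᶜ) and 12 ∈ (Q ∪ P), so 12 ∉ (P − (Q ∩ R)ᶜ) ∩ (Q ∪ P)

No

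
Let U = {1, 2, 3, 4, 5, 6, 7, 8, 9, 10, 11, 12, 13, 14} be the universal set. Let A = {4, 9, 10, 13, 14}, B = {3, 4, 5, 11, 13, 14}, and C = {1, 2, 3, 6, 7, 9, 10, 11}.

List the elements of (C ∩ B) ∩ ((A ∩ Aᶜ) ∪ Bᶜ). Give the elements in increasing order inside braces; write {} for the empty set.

C ∩ B = {3, 11}
Aᶜ = {1, 2, 3, 5, 6, 7, 8, 11, 12}
A ∩ Aᶜ = {}
Bᶜ = {1, 2, 6, 7, 8, 9, 10, 12}
(A ∩ Aᶜ) ∪ Bᶜ = {1, 2, 6, 7, 8, 9, 10, 12}
(C ∩ B) ∩ ((A ∩ Aᶜ) ∪ Bᶜ) = {}

{}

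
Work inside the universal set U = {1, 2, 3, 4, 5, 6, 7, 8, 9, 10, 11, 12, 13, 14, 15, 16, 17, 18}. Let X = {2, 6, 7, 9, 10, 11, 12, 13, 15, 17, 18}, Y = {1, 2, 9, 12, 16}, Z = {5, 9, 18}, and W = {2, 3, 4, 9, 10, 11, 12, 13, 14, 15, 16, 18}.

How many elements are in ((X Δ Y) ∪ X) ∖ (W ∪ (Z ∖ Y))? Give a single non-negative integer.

4

X Δ Y = {1, 6, 7, 10, 11, 13, 15, 16, 17, 18}
(X Δ Y) ∪ X = {1, 2, 6, 7, 9, 10, 11, 12, 13, 15, 16, 17, 18}
Z ∖ Y = {5, 18}
W ∪ (Z ∖ Y) = {2, 3, 4, 5, 9, 10, 11, 12, 13, 14, 15, 16, 18}
((X Δ Y) ∪ X) ∖ (W ∪ (Z ∖ Y)) = {1, 6, 7, 17}
|((X Δ Y) ∪ X) ∖ (W ∪ (Z ∖ Y))| = 4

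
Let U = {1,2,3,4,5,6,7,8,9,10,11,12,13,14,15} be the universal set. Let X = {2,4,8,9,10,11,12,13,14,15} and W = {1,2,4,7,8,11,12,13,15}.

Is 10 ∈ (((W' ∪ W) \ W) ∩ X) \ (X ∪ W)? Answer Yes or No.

10 ∉ W, so 10 ∈ W'
10 ∈ W' and 10 ∉ W, so 10 ∈ W' ∪ W
10 ∈ (W' ∪ W) and 10 ∉ W, so 10 ∈ (W' ∪ W) \ W
10 ∈ ((W' ∪ W) \ W) and 10 ∈ X, so 10 ∈ ((W' ∪ W) \ W) ∩ X
10 ∈ X and 10 ∉ W, so 10 ∈ X ∪ W
10 ∈ (((W' ∪ W) \ W) ∩ X) and 10 ∈ (X ∪ W), so 10 ∉ (((W' ∪ W) \ W) ∩ X) \ (X ∪ W)

No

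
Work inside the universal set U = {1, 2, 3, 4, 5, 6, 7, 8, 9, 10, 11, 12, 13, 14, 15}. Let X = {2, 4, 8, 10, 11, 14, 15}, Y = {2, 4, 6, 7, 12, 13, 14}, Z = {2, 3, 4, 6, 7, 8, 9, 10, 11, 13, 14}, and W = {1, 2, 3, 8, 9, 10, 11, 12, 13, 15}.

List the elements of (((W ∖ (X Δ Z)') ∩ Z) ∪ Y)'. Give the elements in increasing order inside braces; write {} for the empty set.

X Δ Z = {3, 6, 7, 9, 13, 15}
(X Δ Z)' = {1, 2, 4, 5, 8, 10, 11, 12, 14}
W ∖ (X Δ Z)' = {3, 9, 13, 15}
(W ∖ (X Δ Z)') ∩ Z = {3, 9, 13}
((W ∖ (X Δ Z)') ∩ Z) ∪ Y = {2, 3, 4, 6, 7, 9, 12, 13, 14}
(((W ∖ (X Δ Z)') ∩ Z) ∪ Y)' = {1, 5, 8, 10, 11, 15}

{1, 5, 8, 10, 11, 15}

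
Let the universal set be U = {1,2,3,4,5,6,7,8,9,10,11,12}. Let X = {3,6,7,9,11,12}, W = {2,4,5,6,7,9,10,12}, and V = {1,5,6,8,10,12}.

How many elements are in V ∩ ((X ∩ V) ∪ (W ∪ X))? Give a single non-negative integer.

4

X ∩ V = {6,12}
W ∪ X = {2,3,4,5,6,7,9,10,11,12}
(X ∩ V) ∪ (W ∪ X) = {2,3,4,5,6,7,9,10,11,12}
V ∩ ((X ∩ V) ∪ (W ∪ X)) = {5,6,10,12}
|V ∩ ((X ∩ V) ∪ (W ∪ X))| = 4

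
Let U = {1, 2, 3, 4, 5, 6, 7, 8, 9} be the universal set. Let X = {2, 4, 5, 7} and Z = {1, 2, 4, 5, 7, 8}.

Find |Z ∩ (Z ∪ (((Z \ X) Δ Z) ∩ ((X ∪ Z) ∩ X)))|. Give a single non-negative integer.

Z \ X = {1, 8}
(Z \ X) Δ Z = {2, 4, 5, 7}
X ∪ Z = {1, 2, 4, 5, 7, 8}
(X ∪ Z) ∩ X = {2, 4, 5, 7}
((Z \ X) Δ Z) ∩ ((X ∪ Z) ∩ X) = {2, 4, 5, 7}
Z ∪ (((Z \ X) Δ Z) ∩ ((X ∪ Z) ∩ X)) = {1, 2, 4, 5, 7, 8}
Z ∩ (Z ∪ (((Z \ X) Δ Z) ∩ ((X ∪ Z) ∩ X))) = {1, 2, 4, 5, 7, 8}
|Z ∩ (Z ∪ (((Z \ X) Δ Z) ∩ ((X ∪ Z) ∩ X)))| = 6

6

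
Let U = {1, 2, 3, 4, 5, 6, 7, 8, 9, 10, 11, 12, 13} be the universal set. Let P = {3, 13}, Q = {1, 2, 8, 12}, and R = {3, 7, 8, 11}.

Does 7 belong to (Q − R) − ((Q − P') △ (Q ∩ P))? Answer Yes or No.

7 ∉ Q and 7 ∈ R, so 7 ∉ Q − R
7 ∉ P, so 7 ∈ P'
7 ∉ Q and 7 ∈ P', so 7 ∉ Q − P'
7 ∉ Q and 7 ∉ P, so 7 ∉ Q ∩ P
7 ∉ (Q − P') and 7 ∉ (Q ∩ P), so 7 ∉ (Q − P') △ (Q ∩ P)
7 ∉ (Q − R) and 7 ∉ ((Q − P') △ (Q ∩ P)), so 7 ∉ (Q − R) − ((Q − P') △ (Q ∩ P))

No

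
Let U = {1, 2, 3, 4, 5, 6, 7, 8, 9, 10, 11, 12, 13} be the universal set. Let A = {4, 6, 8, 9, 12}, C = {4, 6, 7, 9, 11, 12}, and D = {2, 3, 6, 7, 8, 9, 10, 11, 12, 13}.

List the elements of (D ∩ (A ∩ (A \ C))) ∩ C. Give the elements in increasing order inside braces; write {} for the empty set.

A \ C = {8}
A ∩ (A \ C) = {8}
D ∩ (A ∩ (A \ C)) = {8}
(D ∩ (A ∩ (A \ C))) ∩ C = {}

{}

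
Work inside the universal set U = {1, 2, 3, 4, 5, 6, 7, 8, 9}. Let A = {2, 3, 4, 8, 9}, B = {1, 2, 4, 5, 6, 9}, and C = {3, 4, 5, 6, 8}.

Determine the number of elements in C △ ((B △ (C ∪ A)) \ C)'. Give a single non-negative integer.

C ∪ A = {2, 3, 4, 5, 6, 8, 9}
B △ (C ∪ A) = {1, 3, 8}
(B △ (C ∪ A)) \ C = {1}
((B △ (C ∪ A)) \ C)' = {2, 3, 4, 5, 6, 7, 8, 9}
C △ ((B △ (C ∪ A)) \ C)' = {2, 7, 9}
|C △ ((B △ (C ∪ A)) \ C)'| = 3

3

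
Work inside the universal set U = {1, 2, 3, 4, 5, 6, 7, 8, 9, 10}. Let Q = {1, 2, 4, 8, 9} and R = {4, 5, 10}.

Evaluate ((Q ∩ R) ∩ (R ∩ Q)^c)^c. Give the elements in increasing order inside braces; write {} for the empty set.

Q ∩ R = {4}
R ∩ Q = {4}
(R ∩ Q)^c = {1, 2, 3, 5, 6, 7, 8, 9, 10}
(Q ∩ R) ∩ (R ∩ Q)^c = {}
((Q ∩ R) ∩ (R ∩ Q)^c)^c = {1, 2, 3, 4, 5, 6, 7, 8, 9, 10}

{1, 2, 3, 4, 5, 6, 7, 8, 9, 10}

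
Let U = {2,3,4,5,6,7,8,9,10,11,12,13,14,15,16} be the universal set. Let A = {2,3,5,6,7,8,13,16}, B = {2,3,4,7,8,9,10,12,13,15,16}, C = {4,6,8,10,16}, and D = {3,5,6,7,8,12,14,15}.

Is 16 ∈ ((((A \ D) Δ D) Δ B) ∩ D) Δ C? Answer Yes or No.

Yes

16 ∈ A and 16 ∉ D, so 16 ∈ A \ D
16 ∈ (A \ D) and 16 ∉ D, so 16 ∈ (A \ D) Δ D
16 ∈ ((A \ D) Δ D) and 16 ∈ B, so 16 ∉ ((A \ D) Δ D) Δ B
16 ∉ (((A \ D) Δ D) Δ B) and 16 ∉ D, so 16 ∉ (((A \ D) Δ D) Δ B) ∩ D
16 ∉ ((((A \ D) Δ D) Δ B) ∩ D) and 16 ∈ C, so 16 ∈ ((((A \ D) Δ D) Δ B) ∩ D) Δ C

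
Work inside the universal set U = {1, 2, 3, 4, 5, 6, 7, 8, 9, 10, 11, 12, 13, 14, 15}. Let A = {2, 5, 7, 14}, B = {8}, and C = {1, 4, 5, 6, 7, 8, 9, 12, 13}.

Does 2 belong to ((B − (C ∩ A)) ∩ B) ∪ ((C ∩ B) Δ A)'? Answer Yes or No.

No

2 ∉ C and 2 ∈ A, so 2 ∉ C ∩ A
2 ∉ B and 2 ∉ (C ∩ A), so 2 ∉ B − (C ∩ A)
2 ∉ (B − (C ∩ A)) and 2 ∉ B, so 2 ∉ (B − (C ∩ A)) ∩ B
2 ∉ C and 2 ∉ B, so 2 ∉ C ∩ B
2 ∉ (C ∩ B) and 2 ∈ A, so 2 ∈ (C ∩ B) Δ A
2 ∉ ((C ∩ B) Δ A)' since 2 ∈ ((C ∩ B) Δ A)
2 ∉ ((B − (C ∩ A)) ∩ B) and 2 ∉ ((C ∩ B) Δ A)', so 2 ∉ ((B − (C ∩ A)) ∩ B) ∪ ((C ∩ B) Δ A)'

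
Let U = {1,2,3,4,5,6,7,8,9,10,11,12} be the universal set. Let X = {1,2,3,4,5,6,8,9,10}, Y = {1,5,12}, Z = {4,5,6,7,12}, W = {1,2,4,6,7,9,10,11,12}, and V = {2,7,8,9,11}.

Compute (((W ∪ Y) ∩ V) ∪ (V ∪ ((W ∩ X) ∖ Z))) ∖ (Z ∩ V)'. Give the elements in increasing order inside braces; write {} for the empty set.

{7}

W ∪ Y = {1,2,4,5,6,7,9,10,11,12}
(W ∪ Y) ∩ V = {2,7,9,11}
W ∩ X = {1,2,4,6,9,10}
(W ∩ X) ∖ Z = {1,2,9,10}
V ∪ ((W ∩ X) ∖ Z) = {1,2,7,8,9,10,11}
((W ∪ Y) ∩ V) ∪ (V ∪ ((W ∩ X) ∖ Z)) = {1,2,7,8,9,10,11}
Z ∩ V = {7}
(Z ∩ V)' = {1,2,3,4,5,6,8,9,10,11,12}
(((W ∪ Y) ∩ V) ∪ (V ∪ ((W ∩ X) ∖ Z))) ∖ (Z ∩ V)' = {7}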